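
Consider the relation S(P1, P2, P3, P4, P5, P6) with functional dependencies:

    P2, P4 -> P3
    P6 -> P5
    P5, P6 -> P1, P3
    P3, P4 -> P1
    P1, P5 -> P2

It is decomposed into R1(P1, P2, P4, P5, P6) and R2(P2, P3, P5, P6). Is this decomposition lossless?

Common attributes: R1 ∩ R2 = {P2, P5, P6}.
Closure of {P2, P5, P6}: P5, P6 → P1, P3 applies, adding P1, P3. So (P2, P5, P6)⁺ = {P1, P2, P3, P5, P6}.
This closure contains every attribute of R2, so R1 ∩ R2 → R2. The join is lossless.

Yes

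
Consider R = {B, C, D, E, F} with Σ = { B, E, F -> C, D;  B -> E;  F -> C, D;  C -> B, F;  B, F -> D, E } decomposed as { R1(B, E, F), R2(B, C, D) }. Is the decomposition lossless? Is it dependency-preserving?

lossy and not dependency-preserving

Lossless test: (B)⁺ = {B, E}, which is a superkey of neither fragment — lossy.
Dependency preservation: the restricted closure of {B, E, F} across the fragments never reaches {C, D}, so B, E, F → C, D cannot be enforced without a join — not preserved.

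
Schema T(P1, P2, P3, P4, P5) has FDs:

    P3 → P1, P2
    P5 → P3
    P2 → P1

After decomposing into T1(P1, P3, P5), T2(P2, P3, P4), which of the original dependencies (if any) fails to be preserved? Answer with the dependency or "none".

Check P2 → P1: no single fragment contains all of {P1, P2}, and the restricted closure of {P2} across the fragments never reaches {P1}.
P3 → P1, P2 is preserved.
P5 → P3 is preserved.

P2 → P1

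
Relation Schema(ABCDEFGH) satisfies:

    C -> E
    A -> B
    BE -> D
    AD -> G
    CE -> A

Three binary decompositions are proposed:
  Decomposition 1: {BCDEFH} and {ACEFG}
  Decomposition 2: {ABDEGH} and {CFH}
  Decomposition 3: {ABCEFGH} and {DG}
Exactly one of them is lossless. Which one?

Decomposition 1: common = {CEF}, closure = {ABCDEFG} → lossless.
Decomposition 2: common = {H}, closure = {H} → lossy.
Decomposition 3: common = {G}, closure = {G} → lossy.

Decomposition 1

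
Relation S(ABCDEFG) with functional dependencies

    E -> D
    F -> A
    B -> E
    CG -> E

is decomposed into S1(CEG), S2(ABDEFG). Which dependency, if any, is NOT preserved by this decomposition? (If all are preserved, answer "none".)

E → D lies within S2.
F → A lies within S2.
B → E lies within S2.
CG → E lies within S1.
Every dependency is enforceable on the fragments, so the decomposition is dependency-preserving.

none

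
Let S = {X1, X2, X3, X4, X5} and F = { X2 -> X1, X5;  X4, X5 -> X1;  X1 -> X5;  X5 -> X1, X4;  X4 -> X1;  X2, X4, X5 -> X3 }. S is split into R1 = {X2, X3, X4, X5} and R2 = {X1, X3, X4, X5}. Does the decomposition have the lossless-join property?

Yes

Common attributes: R1 ∩ R2 = {X3, X4, X5}.
Closure of {X3, X4, X5}: X4, X5 → X1 applies, adding X1. So (X3, X4, X5)⁺ = {X1, X3, X4, X5}.
This closure contains every attribute of R2, so R1 ∩ R2 → R2. The join is lossless.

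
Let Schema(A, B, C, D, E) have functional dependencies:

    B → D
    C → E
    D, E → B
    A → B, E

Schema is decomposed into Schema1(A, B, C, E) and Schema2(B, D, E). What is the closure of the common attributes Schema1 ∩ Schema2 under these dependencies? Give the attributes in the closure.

Schema1 ∩ Schema2 = {B, E}.
B → D applies, adding D
Closure: {B, D, E}.

B, D, E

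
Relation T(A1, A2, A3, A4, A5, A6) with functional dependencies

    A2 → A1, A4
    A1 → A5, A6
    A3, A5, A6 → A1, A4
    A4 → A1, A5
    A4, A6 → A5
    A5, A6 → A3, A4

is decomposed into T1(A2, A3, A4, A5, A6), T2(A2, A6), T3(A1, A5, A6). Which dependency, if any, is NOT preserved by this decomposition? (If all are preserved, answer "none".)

A2 → A1, A4: restricted closure across fragments reaches A1, A4.
A1 → A5, A6 lies within T3.
A3, A5, A6 → A1, A4: restricted closure across fragments reaches A1, A4.
A4 → A1, A5: restricted closure across fragments reaches A1, A5.
A4, A6 → A5 lies within T1.
A5, A6 → A3, A4 lies within T1.
Every dependency is enforceable on the fragments, so the decomposition is dependency-preserving.

none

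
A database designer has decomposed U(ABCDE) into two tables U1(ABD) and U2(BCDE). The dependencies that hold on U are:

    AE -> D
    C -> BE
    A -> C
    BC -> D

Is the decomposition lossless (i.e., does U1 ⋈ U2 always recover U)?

Common attributes: U1 ∩ U2 = {BD}.
No dependency enlarges {BD}, so (BD)⁺ = {BD}.
The closure contains neither all of U1 = {ABD} nor all of U2 = {BCDE}, so the common attributes are not a superkey of either fragment. The join is lossy.

No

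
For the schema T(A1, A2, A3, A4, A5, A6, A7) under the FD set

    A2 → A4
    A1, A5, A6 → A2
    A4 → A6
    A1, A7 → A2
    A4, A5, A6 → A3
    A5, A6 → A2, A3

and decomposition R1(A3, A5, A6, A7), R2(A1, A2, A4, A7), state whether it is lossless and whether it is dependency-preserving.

lossy and not dependency-preserving

Lossless test: (A7)⁺ = {A7}, which is a superkey of neither fragment — lossy.
Dependency preservation: the restricted closure of {A1, A5, A6} across the fragments never reaches {A2}, so A1, A5, A6 → A2 cannot be enforced without a join — not preserved.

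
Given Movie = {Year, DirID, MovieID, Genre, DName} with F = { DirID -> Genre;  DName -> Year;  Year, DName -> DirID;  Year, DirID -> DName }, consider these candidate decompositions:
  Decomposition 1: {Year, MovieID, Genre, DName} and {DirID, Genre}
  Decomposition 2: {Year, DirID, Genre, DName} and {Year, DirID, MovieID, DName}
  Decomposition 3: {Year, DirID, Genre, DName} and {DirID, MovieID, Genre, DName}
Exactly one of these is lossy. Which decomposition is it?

Decomposition 1: common = {Genre}, closure = {Genre} → lossy.
Decomposition 2: common = {Year, DirID, DName}, closure = {Year, DirID, Genre, DName} → lossless.
Decomposition 3: common = {DirID, Genre, DName}, closure = {Year, DirID, Genre, DName} → lossless.

Decomposition 1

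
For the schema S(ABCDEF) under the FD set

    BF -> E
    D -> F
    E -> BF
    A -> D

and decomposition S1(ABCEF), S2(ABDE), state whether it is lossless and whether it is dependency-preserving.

Lossless test: (ABE)⁺ = {ABDEF}, which contains all of one fragment — lossless.
Dependency preservation: the restricted closure of {D} across the fragments never reaches {F}, so D → F cannot be enforced without a join — not preserved.

lossless but not dependency-preserving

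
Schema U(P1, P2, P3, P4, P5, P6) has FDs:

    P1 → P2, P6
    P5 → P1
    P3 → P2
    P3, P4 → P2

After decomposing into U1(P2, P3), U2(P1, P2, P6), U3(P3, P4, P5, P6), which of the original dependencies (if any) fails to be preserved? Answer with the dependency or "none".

P5 → P1

Check P5 → P1: no single fragment contains all of {P1, P5}, and the restricted closure of {P5} across the fragments never reaches {P1}.
P1 → P2, P6 is preserved.
P3 → P2 is preserved.
P3, P4 → P2 is preserved.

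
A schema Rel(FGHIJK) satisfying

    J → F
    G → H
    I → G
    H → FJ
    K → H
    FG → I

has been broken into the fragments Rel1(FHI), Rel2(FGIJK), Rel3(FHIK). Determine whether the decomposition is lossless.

Chase test. Columns are FGHIJK; row i has aⱼ where attribute j ∈ Reli, else bᵢⱼ.
Initial tableau (one row per fragment):
  row 1: a1 b12 a3 a4 b15 b16
  row 2: a1 a2 b23 a4 a5 a6
  row 3: a1 b32 a3 a4 b35 a6
Rows 1 and 2 agree on I; apply I→G and equate their G entries.
Rows 1 and 3 agree on I; apply I→G and equate their G entries.
Rows 1 and 3 agree on H; apply H→FJ and equate their FJ entries.
Rows 2 and 3 agree on K; apply K→H and equate their H entries.
Rows 1 and 2 agree on H; apply H→FJ and equate their FJ entries.
Row 2 is now all distinguished symbols — the join is lossless.

Yes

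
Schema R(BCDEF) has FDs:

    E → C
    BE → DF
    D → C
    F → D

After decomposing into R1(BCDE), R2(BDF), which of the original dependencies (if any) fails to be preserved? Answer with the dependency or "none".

BE → DF

Check BE → DF: no single fragment contains all of {BDEF}, and the restricted closure of {BE} across the fragments never reaches {DF}.
E → C is preserved.
D → C is preserved.
F → D is preserved.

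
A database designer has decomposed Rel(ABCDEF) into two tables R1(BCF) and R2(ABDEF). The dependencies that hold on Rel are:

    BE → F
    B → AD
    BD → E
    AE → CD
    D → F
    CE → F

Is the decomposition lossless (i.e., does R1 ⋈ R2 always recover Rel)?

Common attributes: R1 ∩ R2 = {BF}.
Closure of {BF}: B → AD applies, adding AD; BD → E applies, adding E; AE → CD applies, adding C. So (BF)⁺ = {ABCDEF}.
This closure contains every attribute of R1, so R1 ∩ R2 → R1. The join is lossless.

Yes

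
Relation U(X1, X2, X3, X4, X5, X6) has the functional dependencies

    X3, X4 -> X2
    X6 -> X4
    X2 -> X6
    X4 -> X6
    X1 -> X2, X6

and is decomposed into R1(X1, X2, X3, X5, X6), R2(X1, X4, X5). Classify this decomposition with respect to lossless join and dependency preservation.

lossless but not dependency-preserving

Lossless test: (X1, X5)⁺ = {X1, X2, X4, X5, X6}, which contains all of one fragment — lossless.
Dependency preservation: the restricted closure of {X3, X4} across the fragments never reaches {X2}, so X3, X4 → X2 cannot be enforced without a join — not preserved.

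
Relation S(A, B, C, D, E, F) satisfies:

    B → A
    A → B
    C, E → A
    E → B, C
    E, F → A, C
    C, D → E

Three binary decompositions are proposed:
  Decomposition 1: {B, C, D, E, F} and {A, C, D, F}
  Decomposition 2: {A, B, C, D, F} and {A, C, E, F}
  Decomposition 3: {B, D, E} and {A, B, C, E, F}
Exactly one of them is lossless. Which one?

Decomposition 1: common = {C, D, F}, closure = {A, B, C, D, E, F} → lossless.
Decomposition 2: common = {A, C, F}, closure = {A, B, C, F} → lossy.
Decomposition 3: common = {B, E}, closure = {A, B, C, E} → lossy.

Decomposition 1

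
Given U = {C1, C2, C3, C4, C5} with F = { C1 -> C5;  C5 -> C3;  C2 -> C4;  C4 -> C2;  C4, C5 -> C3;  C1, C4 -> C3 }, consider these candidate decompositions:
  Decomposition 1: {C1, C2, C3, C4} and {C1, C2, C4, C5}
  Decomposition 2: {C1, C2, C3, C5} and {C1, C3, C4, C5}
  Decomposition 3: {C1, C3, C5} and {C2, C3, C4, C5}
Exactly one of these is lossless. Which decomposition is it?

Decomposition 1: common = {C1, C2, C4}, closure = {C1, C2, C3, C4, C5} → lossless.
Decomposition 2: common = {C1, C3, C5}, closure = {C1, C3, C5} → lossy.
Decomposition 3: common = {C3, C5}, closure = {C3, C5} → lossy.

Decomposition 1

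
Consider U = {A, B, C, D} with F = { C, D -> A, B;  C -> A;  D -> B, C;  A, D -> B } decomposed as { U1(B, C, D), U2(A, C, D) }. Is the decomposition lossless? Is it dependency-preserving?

Lossless test: (C, D)⁺ = {A, B, C, D}, which contains all of one fragment — lossless.
Dependency preservation: C, D → A, B; A, D → B are not contained in any single fragment, but the restricted closure of each left-hand side across the fragments still reaches the right-hand side; the remaining FDs each lie inside some fragment. All dependencies are preserved.

lossless and dependency-preserving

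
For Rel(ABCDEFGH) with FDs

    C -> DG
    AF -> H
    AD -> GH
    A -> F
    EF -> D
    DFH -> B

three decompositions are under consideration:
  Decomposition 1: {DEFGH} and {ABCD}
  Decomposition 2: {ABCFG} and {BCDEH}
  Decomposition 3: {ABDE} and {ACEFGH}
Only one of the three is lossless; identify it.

Decomposition 1: common = {D}, closure = {D} → lossy.
Decomposition 2: common = {BC}, closure = {BCDG} → lossy.
Decomposition 3: common = {AE}, closure = {ABDEFGH} → lossless.

Decomposition 3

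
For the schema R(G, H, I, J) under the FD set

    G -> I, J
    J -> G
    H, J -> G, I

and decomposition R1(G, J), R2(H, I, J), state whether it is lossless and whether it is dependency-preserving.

Lossless test: (J)⁺ = {G, I, J}, which contains all of one fragment — lossless.
Dependency preservation: G → I, J; H, J → G, I are not contained in any single fragment, but the restricted closure of each left-hand side across the fragments still reaches the right-hand side; the remaining FDs each lie inside some fragment. All dependencies are preserved.

lossless and dependency-preserving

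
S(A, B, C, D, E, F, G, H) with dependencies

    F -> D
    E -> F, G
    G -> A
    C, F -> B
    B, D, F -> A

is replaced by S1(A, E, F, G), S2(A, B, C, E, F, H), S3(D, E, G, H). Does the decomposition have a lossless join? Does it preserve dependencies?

lossless but not dependency-preserving

Lossless test (chase): Rows 1 and 2 agree on F; apply F→D and equate their D entries. Rows 1 and 2 agree on E; apply E→F, G and equate their F, G entries. Rows 1 and 3 agree on E; apply E→F, G and equate their F, G entries. Rows 1 and 3 agree on G; apply G→A and equate their A entries. Rows 1 and 3 agree on F; apply F→D and equate their D entries. Row 2 is now all distinguished symbols — the join is lossless.
Dependency preservation: the restricted closure of {F} across the fragments never reaches {D}, so F → D cannot be enforced without a join — not preserved.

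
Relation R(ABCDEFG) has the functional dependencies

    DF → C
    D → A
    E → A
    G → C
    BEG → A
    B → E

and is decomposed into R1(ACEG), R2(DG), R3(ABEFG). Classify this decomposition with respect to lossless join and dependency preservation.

lossy and not dependency-preserving

Lossless test (chase): Rows 1 and 2 agree on G; apply G→C and equate their C entries. Rows 1 and 3 agree on G; apply G→C and equate their C entries. No row becomes fully distinguished — the join is lossy.
Dependency preservation: the restricted closure of {DF} across the fragments never reaches {C}, so DF → C cannot be enforced without a join — not preserved.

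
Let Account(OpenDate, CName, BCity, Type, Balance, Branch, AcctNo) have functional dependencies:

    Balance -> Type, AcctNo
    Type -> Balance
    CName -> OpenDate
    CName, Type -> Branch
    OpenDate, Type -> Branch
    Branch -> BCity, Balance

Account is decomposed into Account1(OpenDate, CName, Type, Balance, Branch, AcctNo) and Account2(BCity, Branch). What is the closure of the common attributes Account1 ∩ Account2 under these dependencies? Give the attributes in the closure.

Account1 ∩ Account2 = {Branch}.
Branch → BCity, Balance applies, adding BCity, Balance
Balance → Type, AcctNo applies, adding Type, AcctNo
Closure: {BCity, Type, Balance, Branch, AcctNo}.

BCity, Type, Balance, Branch, AcctNo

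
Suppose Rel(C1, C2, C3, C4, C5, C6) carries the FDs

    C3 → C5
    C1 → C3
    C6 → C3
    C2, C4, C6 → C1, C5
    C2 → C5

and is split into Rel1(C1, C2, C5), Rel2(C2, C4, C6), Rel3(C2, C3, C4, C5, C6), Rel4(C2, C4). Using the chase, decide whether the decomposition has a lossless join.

Chase test. Columns are C1, C2, C3, C4, C5, C6; row i has aⱼ where attribute j ∈ Reli, else bᵢⱼ.
Initial tableau (one row per fragment):
  row 1: a1 a2 b13 b14 a5 b16
  row 2: b21 a2 b23 a4 b25 a6
  row 3: b31 a2 a3 a4 a5 a6
  row 4: b41 a2 b43 a4 b45 b46
Rows 2 and 3 agree on C6; apply C6→C3 and equate their C3 entries.
Rows 2 and 3 agree on C2, C4, C6; apply C2, C4, C6→C1, C5 and equate their C1, C5 entries.
Rows 1 and 4 agree on C2; apply C2→C5 and equate their C5 entries.
No row becomes fully distinguished — the join is lossy.

No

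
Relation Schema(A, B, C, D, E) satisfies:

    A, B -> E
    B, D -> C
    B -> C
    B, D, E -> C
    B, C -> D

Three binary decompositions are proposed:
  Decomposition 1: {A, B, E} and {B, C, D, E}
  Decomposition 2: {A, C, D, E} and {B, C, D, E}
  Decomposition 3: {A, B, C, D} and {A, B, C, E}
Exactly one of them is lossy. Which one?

Decomposition 1: common = {B, E}, closure = {B, C, D, E} → lossless.
Decomposition 2: common = {C, D, E}, closure = {C, D, E} → lossy.
Decomposition 3: common = {A, B, C}, closure = {A, B, C, D, E} → lossless.

Decomposition 2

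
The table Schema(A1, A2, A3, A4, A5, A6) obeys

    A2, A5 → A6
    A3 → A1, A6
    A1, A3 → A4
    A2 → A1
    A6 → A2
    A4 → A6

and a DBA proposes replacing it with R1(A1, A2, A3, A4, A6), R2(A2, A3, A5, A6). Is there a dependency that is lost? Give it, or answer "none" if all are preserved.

none

A2, A5 → A6 lies within R2.
A3 → A1, A6 lies within R1.
A1, A3 → A4 lies within R1.
A2 → A1 lies within R1.
A6 → A2 lies within R1.
A4 → A6 lies within R1.
Every dependency is enforceable on the fragments, so the decomposition is dependency-preserving.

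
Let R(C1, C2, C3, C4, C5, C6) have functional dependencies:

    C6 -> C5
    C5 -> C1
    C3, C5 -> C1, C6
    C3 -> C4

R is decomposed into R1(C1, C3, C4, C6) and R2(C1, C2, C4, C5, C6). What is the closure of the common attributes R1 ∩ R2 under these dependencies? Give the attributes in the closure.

R1 ∩ R2 = {C1, C4, C6}.
C6 → C5 applies, adding C5
Closure: {C1, C4, C5, C6}.

C1, C4, C5, C6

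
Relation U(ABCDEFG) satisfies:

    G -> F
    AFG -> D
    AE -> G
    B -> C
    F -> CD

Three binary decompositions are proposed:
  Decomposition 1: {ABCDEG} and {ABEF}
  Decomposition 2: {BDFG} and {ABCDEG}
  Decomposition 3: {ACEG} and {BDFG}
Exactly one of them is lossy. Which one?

Decomposition 1: common = {ABE}, closure = {ABCDEFG} → lossless.
Decomposition 2: common = {BDG}, closure = {BCDFG} → lossless.
Decomposition 3: common = {G}, closure = {CDFG} → lossy.

Decomposition 3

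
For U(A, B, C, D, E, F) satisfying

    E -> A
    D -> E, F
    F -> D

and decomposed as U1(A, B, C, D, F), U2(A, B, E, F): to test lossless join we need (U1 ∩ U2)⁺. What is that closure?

U1 ∩ U2 = {A, B, F}.
F → D applies, adding D
D → E, F applies, adding E
Closure: {A, B, D, E, F}.

A, B, D, E, F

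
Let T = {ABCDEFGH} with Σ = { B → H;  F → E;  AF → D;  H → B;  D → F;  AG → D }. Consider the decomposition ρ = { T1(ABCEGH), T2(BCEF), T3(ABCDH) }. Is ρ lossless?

No

Chase test. Columns are ABCDEFGH; row i has aⱼ where attribute j ∈ Ti, else bᵢⱼ.
Initial tableau (one row per fragment):
  row 1: a1 a2 a3 b14 a5 b16 a7 a8
  row 2: b21 a2 a3 b24 a5 a6 b27 b28
  row 3: a1 a2 a3 a4 b35 b36 b37 a8
Rows 1 and 2 agree on B; apply B→H and equate their H entries.
No row becomes fully distinguished — the join is lossy.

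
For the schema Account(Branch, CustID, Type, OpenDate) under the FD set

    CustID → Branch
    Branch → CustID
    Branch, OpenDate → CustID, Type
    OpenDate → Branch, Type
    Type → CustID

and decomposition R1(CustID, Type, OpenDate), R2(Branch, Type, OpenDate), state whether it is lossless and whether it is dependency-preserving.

Lossless test: (Type, OpenDate)⁺ = {Branch, CustID, Type, OpenDate}, which contains all of one fragment — lossless.
Dependency preservation: the restricted closure of {CustID} across the fragments never reaches {Branch}, so CustID → Branch cannot be enforced without a join — not preserved.

lossless but not dependency-preserving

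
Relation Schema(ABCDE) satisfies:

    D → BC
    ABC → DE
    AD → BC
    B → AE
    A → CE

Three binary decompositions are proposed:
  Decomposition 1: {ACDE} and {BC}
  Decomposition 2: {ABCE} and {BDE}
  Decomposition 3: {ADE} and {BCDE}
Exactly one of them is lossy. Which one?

Decomposition 1

Decomposition 1: common = {C}, closure = {C} → lossy.
Decomposition 2: common = {BE}, closure = {ABCDE} → lossless.
Decomposition 3: common = {DE}, closure = {ABCDE} → lossless.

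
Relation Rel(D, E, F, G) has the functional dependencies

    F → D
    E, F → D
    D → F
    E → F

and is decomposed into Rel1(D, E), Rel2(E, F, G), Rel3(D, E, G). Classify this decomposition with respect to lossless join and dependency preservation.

lossless but not dependency-preserving

Lossless test (chase): Rows 1 and 3 agree on D; apply D→F and equate their F entries. Rows 1 and 2 agree on E; apply E→F and equate their F entries. Rows 1 and 2 agree on F; apply F→D and equate their D entries. Row 2 is now all distinguished symbols — the join is lossless.
Dependency preservation: the restricted closure of {F} across the fragments never reaches {D}, so F → D cannot be enforced without a join — not preserved.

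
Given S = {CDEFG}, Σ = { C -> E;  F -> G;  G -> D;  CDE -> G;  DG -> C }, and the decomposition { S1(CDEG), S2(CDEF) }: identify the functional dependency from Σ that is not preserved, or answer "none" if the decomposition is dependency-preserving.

none

C → E lies within S1.
F → G: restricted closure across fragments reaches G.
G → D lies within S1.
CDE → G lies within S1.
DG → C lies within S1.
Every dependency is enforceable on the fragments, so the decomposition is dependency-preserving.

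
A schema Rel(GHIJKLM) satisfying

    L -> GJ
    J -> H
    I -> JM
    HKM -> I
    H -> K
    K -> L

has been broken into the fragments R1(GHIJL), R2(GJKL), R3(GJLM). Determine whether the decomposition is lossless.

Chase test. Columns are GHIJKLM; row i has aⱼ where attribute j ∈ Ri, else bᵢⱼ.
Initial tableau (one row per fragment):
  row 1: a1 a2 a3 a4 b15 a6 b17
  row 2: a1 b22 b23 a4 a5 a6 b27
  row 3: a1 b32 b33 a4 b35 a6 a7
Rows 1 and 2 agree on J; apply J→H and equate their H entries.
Rows 1 and 3 agree on J; apply J→H and equate their H entries.
Rows 1 and 2 agree on H; apply H→K and equate their K entries.
Rows 1 and 3 agree on H; apply H→K and equate their K entries.
No row becomes fully distinguished — the join is lossy.

No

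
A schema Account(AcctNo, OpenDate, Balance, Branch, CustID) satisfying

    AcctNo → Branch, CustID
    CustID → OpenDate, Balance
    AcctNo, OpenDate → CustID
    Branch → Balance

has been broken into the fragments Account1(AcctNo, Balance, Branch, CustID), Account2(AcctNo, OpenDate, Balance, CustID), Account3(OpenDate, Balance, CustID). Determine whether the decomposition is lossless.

Yes

Chase test. Columns are AcctNo, OpenDate, Balance, Branch, CustID; row i has aⱼ where attribute j ∈ Accounti, else bᵢⱼ.
Initial tableau (one row per fragment):
  row 1: a1 b12 a3 a4 a5
  row 2: a1 a2 a3 b24 a5
  row 3: b31 a2 a3 b34 a5
Rows 1 and 2 agree on AcctNo; apply AcctNo→Branch, CustID and equate their Branch, CustID entries.
Rows 1 and 2 agree on CustID; apply CustID→OpenDate, Balance and equate their OpenDate, Balance entries.
Row 1 is now all distinguished symbols — the join is lossless.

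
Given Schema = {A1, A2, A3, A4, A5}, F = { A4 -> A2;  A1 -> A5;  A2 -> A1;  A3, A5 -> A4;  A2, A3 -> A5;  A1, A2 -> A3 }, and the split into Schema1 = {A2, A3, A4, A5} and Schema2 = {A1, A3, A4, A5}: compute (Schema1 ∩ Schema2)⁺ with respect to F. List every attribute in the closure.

Schema1 ∩ Schema2 = {A3, A4, A5}.
A4 → A2 applies, adding A2
A2 → A1 applies, adding A1
Closure: {A1, A2, A3, A4, A5}.

A1, A2, A3, A4, A5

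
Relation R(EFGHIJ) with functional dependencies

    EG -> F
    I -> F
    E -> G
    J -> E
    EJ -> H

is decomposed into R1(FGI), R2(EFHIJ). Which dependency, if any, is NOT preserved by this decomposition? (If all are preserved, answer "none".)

Check E → G: no single fragment contains all of {EG}, and the restricted closure of {E} across the fragments never reaches {G}.
EG → F is preserved.
I → F is preserved.
J → E is preserved.
EJ → H is preserved.

E -> G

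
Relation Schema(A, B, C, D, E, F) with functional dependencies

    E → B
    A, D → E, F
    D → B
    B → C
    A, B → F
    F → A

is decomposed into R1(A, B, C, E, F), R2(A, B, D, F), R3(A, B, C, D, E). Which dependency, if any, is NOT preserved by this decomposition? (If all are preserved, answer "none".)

E → B lies within R1.
A, D → E, F: restricted closure across fragments reaches E, F.
D → B lies within R2.
B → C lies within R1.
A, B → F lies within R1.
F → A lies within R1.
Every dependency is enforceable on the fragments, so the decomposition is dependency-preserving.

none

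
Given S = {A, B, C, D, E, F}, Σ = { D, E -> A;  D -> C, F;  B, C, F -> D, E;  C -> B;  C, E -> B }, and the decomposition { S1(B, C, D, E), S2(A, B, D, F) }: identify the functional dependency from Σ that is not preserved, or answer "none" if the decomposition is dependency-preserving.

B, C, F -> D, E

Check B, C, F → D, E: no single fragment contains all of {B, C, D, E, F}, and the restricted closure of {B, C, F} across the fragments never reaches {D, E}.
D, E → A is preserved.
D → C, F is preserved.
C → B is preserved.
C, E → B is preserved.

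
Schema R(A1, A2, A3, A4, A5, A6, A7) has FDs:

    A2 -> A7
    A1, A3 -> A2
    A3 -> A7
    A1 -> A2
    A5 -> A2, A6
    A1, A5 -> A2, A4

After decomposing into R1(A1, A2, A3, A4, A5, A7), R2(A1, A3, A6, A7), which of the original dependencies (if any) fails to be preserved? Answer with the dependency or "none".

Check A5 → A2, A6: no single fragment contains all of {A2, A5, A6}, and the restricted closure of {A5} across the fragments never reaches {A2, A6}.
A2 → A7 is preserved.
A1, A3 → A2 is preserved.
A3 → A7 is preserved.
A1 → A2 is preserved.
A1, A5 → A2, A4 is preserved.

A5 -> A2, A6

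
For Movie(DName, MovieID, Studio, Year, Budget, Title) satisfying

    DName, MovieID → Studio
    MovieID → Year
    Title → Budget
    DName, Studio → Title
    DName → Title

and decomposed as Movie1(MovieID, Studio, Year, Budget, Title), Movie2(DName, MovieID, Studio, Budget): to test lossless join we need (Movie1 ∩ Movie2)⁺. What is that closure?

MovieID, Studio, Year, Budget

Movie1 ∩ Movie2 = {MovieID, Studio, Budget}.
MovieID → Year applies, adding Year
Closure: {MovieID, Studio, Year, Budget}.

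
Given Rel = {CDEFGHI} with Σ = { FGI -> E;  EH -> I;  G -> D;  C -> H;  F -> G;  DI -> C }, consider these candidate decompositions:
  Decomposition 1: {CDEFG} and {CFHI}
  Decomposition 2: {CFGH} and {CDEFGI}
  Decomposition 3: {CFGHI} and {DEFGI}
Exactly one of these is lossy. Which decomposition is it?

Decomposition 1: common = {CF}, closure = {CDFGH} → lossy.
Decomposition 2: common = {CFG}, closure = {CDFGH} → lossless.
Decomposition 3: common = {FGI}, closure = {CDEFGHI} → lossless.

Decomposition 1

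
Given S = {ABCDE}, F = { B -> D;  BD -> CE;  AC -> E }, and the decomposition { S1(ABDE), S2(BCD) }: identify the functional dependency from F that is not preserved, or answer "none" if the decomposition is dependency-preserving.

AC -> E

Check AC → E: no single fragment contains all of {ACE}, and the restricted closure of {AC} across the fragments never reaches {E}.
B → D is preserved.
BD → CE is preserved.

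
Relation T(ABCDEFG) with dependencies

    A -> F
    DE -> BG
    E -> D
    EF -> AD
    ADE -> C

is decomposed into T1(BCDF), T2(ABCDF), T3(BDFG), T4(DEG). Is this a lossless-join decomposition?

Chase test. Columns are ABCDEFG; row i has aⱼ where attribute j ∈ Ti, else bᵢⱼ.
Initial tableau (one row per fragment):
  row 1: b11 a2 a3 a4 b15 a6 b17
  row 2: a1 a2 a3 a4 b25 a6 b27
  row 3: b31 a2 b33 a4 b35 a6 a7
  row 4: b41 b42 b43 a4 a5 b46 a7
No row becomes fully distinguished — the join is lossy.

No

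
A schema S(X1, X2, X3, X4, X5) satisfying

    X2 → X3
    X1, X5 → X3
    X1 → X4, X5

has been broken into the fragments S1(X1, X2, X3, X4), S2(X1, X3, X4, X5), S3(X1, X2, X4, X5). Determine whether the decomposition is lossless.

Chase test. Columns are X1, X2, X3, X4, X5; row i has aⱼ where attribute j ∈ Si, else bᵢⱼ.
Initial tableau (one row per fragment):
  row 1: a1 a2 a3 a4 b15
  row 2: a1 b22 a3 a4 a5
  row 3: a1 a2 b33 a4 a5
Rows 1 and 3 agree on X2; apply X2→X3 and equate their X3 entries.
Rows 1 and 2 agree on X1; apply X1→X4, X5 and equate their X4, X5 entries.
Row 1 is now all distinguished symbols — the join is lossless.

Yes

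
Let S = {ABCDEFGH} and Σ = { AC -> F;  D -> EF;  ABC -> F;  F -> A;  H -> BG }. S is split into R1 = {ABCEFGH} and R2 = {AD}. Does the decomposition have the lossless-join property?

Common attributes: R1 ∩ R2 = {A}.
No dependency enlarges {A}, so (A)⁺ = {A}.
The closure contains neither all of R1 = {ABCEFGH} nor all of R2 = {AD}, so the common attributes are not a superkey of either fragment. The join is lossy.

No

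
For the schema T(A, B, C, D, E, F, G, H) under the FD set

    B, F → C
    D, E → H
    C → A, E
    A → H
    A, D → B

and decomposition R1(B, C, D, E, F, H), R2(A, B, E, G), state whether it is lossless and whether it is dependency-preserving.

lossy and not dependency-preserving

Lossless test: (B, E)⁺ = {B, E}, which is a superkey of neither fragment — lossy.
Dependency preservation: the restricted closure of {C} across the fragments never reaches {A, E}, so C → A, E cannot be enforced without a join — not preserved.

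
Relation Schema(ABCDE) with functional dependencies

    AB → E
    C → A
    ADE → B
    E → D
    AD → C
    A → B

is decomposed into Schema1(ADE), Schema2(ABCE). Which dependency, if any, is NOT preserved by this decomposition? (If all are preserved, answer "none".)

none

AB → E lies within Schema2.
C → A lies within Schema2.
ADE → B: restricted closure across fragments reaches B.
E → D lies within Schema1.
AD → C: restricted closure across fragments reaches C.
A → B lies within Schema2.
Every dependency is enforceable on the fragments, so the decomposition is dependency-preserving.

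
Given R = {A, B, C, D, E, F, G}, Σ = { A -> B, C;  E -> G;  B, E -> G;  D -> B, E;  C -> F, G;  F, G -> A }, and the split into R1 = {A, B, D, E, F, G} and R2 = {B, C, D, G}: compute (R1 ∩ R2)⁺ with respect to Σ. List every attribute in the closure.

B, D, E, G

R1 ∩ R2 = {B, D, G}.
D → B, E applies, adding E
Closure: {B, D, E, G}.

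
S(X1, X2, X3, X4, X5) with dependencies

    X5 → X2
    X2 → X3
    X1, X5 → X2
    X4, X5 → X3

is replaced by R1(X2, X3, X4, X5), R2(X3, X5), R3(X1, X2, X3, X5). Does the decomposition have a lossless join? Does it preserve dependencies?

lossy but dependency-preserving

Lossless test (chase): Rows 1 and 2 agree on X5; apply X5→X2 and equate their X2 entries. No row becomes fully distinguished — the join is lossy.
Dependency preservation: every FD's attributes lie within a single fragment, so each can be enforced locally — preserved.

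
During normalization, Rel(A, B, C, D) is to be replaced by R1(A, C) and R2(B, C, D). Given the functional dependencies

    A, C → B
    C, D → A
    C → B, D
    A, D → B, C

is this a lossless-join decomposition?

Common attributes: R1 ∩ R2 = {C}.
Closure of {C}: C → B, D applies, adding B, D; C, D → A applies, adding A. So (C)⁺ = {A, B, C, D}.
This closure contains every attribute of R1, so R1 ∩ R2 → R1. The join is lossless.

Yes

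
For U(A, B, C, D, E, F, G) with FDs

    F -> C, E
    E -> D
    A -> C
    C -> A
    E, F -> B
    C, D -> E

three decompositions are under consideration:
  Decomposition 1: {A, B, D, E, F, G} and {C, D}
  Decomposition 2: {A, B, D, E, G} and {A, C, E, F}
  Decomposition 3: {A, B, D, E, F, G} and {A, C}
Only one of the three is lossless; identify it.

Decomposition 1: common = {D}, closure = {D} → lossy.
Decomposition 2: common = {A, E}, closure = {A, C, D, E} → lossy.
Decomposition 3: common = {A}, closure = {A, C} → lossless.

Decomposition 3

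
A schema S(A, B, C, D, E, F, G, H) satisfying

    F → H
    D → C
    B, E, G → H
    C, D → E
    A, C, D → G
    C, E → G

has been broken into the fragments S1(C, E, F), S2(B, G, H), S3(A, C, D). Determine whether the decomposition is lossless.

No

Chase test. Columns are A, B, C, D, E, F, G, H; row i has aⱼ where attribute j ∈ Si, else bᵢⱼ.
Initial tableau (one row per fragment):
  row 1: b11 b12 a3 b14 a5 a6 b17 b18
  row 2: b21 a2 b23 b24 b25 b26 a7 a8
  row 3: a1 b32 a3 a4 b35 b36 b37 b38
No row becomes fully distinguished — the join is lossy.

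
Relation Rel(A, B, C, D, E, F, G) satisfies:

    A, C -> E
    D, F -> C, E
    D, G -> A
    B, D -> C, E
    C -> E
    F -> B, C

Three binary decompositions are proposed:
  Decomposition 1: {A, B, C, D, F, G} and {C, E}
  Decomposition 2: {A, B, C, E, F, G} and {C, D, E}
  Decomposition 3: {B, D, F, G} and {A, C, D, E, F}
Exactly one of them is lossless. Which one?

Decomposition 1: common = {C}, closure = {C, E} → lossless.
Decomposition 2: common = {C, E}, closure = {C, E} → lossy.
Decomposition 3: common = {D, F}, closure = {B, C, D, E, F} → lossy.

Decomposition 1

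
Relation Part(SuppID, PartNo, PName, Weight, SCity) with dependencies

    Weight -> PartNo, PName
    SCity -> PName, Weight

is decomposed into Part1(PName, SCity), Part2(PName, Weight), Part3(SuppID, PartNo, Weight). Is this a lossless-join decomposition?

No

Chase test. Columns are SuppID, PartNo, PName, Weight, SCity; row i has aⱼ where attribute j ∈ Parti, else bᵢⱼ.
Initial tableau (one row per fragment):
  row 1: b11 b12 a3 b14 a5
  row 2: b21 b22 a3 a4 b25
  row 3: a1 a2 b33 a4 b35
Rows 2 and 3 agree on Weight; apply Weight→PartNo, PName and equate their PartNo, PName entries.
No row becomes fully distinguished — the join is lossy.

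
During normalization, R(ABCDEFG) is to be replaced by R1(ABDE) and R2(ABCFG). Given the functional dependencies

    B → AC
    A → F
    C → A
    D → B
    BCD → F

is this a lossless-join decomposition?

No

Common attributes: R1 ∩ R2 = {AB}.
Closure of {AB}: B → AC applies, adding C; A → F applies, adding F. So (AB)⁺ = {ABCF}.
The closure contains neither all of R1 = {ABDE} nor all of R2 = {ABCFG}, so the common attributes are not a superkey of either fragment. The join is lossy.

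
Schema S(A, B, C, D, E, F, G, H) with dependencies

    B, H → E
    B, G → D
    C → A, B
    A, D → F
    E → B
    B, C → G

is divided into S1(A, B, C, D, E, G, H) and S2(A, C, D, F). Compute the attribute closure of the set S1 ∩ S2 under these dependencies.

A, B, C, D, F, G

S1 ∩ S2 = {A, C, D}.
C → A, B applies, adding B
A, D → F applies, adding F
B, C → G applies, adding G
Closure: {A, B, C, D, F, G}.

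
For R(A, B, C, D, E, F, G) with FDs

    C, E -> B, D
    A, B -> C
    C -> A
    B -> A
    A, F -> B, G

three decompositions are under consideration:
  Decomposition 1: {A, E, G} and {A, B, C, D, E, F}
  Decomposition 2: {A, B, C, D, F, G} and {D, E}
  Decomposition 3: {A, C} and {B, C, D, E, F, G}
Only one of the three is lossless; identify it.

Decomposition 3

Decomposition 1: common = {A, E}, closure = {A, E} → lossy.
Decomposition 2: common = {D}, closure = {D} → lossy.
Decomposition 3: common = {C}, closure = {A, C} → lossless.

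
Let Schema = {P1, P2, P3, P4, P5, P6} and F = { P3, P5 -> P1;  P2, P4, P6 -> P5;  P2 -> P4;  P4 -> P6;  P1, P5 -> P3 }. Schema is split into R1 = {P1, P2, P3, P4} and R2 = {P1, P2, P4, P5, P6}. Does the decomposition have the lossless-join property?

Common attributes: R1 ∩ R2 = {P1, P2, P4}.
Closure of {P1, P2, P4}: P4 → P6 applies, adding P6; P2, P4, P6 → P5 applies, adding P5; P1, P5 → P3 applies, adding P3. So (P1, P2, P4)⁺ = {P1, P2, P3, P4, P5, P6}.
This closure contains every attribute of R1, so R1 ∩ R2 → R1. The join is lossless.

Yes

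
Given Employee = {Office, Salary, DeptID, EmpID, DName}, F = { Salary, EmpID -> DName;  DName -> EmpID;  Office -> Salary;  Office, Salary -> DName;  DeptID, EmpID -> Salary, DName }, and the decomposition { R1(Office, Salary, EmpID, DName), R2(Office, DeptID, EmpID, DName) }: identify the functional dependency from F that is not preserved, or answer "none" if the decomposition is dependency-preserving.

DeptID, EmpID -> Salary, DName

Check DeptID, EmpID → Salary, DName: no single fragment contains all of {Salary, DeptID, EmpID, DName}, and the restricted closure of {DeptID, EmpID} across the fragments never reaches {Salary, DName}.
Salary, EmpID → DName is preserved.
DName → EmpID is preserved.
Office → Salary is preserved.
Office, Salary → DName is preserved.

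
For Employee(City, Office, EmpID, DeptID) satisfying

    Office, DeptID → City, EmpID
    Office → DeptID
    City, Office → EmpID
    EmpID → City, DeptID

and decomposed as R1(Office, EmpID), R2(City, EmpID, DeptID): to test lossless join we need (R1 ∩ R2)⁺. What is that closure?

R1 ∩ R2 = {EmpID}.
EmpID → City, DeptID applies, adding City, DeptID
Closure: {City, EmpID, DeptID}.

City, EmpID, DeptID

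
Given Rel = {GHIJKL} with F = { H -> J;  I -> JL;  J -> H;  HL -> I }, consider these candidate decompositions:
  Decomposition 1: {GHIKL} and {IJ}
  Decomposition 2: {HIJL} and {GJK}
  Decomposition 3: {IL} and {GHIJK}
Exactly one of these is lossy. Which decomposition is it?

Decomposition 2

Decomposition 1: common = {I}, closure = {HIJL} → lossless.
Decomposition 2: common = {J}, closure = {HJ} → lossy.
Decomposition 3: common = {I}, closure = {HIJL} → lossless.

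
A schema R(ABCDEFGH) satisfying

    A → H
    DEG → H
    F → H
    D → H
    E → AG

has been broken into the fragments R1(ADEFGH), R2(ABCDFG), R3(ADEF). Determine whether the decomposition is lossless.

No

Chase test. Columns are ABCDEFGH; row i has aⱼ where attribute j ∈ Ri, else bᵢⱼ.
Initial tableau (one row per fragment):
  row 1: a1 b12 b13 a4 a5 a6 a7 a8
  row 2: a1 a2 a3 a4 b25 a6 a7 b28
  row 3: a1 b32 b33 a4 a5 a6 b37 b38
Rows 1 and 2 agree on A; apply A→H and equate their H entries.
Rows 1 and 3 agree on A; apply A→H and equate their H entries.
Rows 1 and 3 agree on E; apply E→AG and equate their AG entries.
No row becomes fully distinguished — the join is lossy.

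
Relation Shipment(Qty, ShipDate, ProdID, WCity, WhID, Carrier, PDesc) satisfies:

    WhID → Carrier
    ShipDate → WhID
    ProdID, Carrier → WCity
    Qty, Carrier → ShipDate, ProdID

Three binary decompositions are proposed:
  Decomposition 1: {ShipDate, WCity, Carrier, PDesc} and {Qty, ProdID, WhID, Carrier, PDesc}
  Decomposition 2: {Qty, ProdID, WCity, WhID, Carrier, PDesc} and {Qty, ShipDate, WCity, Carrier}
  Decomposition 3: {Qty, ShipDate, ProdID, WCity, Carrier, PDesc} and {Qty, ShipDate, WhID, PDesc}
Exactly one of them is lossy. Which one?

Decomposition 1

Decomposition 1: common = {Carrier, PDesc}, closure = {Carrier, PDesc} → lossy.
Decomposition 2: common = {Qty, WCity, Carrier}, closure = {Qty, ShipDate, ProdID, WCity, WhID, Carrier} → lossless.
Decomposition 3: common = {Qty, ShipDate, PDesc}, closure = {Qty, ShipDate, ProdID, WCity, WhID, Carrier, PDesc} → lossless.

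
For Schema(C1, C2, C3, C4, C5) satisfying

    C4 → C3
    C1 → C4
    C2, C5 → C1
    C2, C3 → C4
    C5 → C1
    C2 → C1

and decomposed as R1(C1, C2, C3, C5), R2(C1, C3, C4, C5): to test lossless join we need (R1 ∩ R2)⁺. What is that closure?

C1, C3, C4, C5

R1 ∩ R2 = {C1, C3, C5}.
C1 → C4 applies, adding C4
Closure: {C1, C3, C4, C5}.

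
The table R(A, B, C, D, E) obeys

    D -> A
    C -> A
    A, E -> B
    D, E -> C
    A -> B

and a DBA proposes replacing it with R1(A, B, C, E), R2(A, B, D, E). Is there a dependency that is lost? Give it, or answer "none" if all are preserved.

Check D, E → C: no single fragment contains all of {C, D, E}, and the restricted closure of {D, E} across the fragments never reaches {C}.
D → A is preserved.
C → A is preserved.
A, E → B is preserved.
A → B is preserved.

D, E -> C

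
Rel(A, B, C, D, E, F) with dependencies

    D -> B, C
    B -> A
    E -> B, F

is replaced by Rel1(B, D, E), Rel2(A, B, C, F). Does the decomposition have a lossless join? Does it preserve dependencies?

lossy and not dependency-preserving

Lossless test: (B)⁺ = {A, B}, which is a superkey of neither fragment — lossy.
Dependency preservation: the restricted closure of {D} across the fragments never reaches {B, C}, so D → B, C cannot be enforced without a join — not preserved.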